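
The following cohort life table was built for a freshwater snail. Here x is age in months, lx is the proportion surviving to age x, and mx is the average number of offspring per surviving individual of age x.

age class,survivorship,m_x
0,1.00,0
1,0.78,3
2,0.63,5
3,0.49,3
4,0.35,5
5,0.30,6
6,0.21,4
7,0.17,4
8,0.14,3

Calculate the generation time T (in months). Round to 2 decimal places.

lx·mx: 0, 2.34, 3.15, 1.47, 1.75, 1.8, 0.84, 0.68, 0.42 → R0 = 12.45
x·lx·mx: 0, 2.34, 6.3, 4.41, 7, 9, 5.04, 4.76, 3.36 → Σ = 42.21
T = 42.21 / 12.45 = 3.390361… → 3.39

3.39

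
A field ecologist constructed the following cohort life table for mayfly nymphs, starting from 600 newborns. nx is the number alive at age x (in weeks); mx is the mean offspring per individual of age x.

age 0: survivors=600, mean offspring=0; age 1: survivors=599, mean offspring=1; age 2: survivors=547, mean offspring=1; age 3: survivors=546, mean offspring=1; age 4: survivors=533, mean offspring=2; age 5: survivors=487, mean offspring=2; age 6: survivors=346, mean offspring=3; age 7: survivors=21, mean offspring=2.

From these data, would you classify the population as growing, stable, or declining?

growing

lx = nx/n0 = nx/600: 1, 0.99833…, 0.91167…, 0.91, 0.88833…, 0.81167…, 0.57667…, 0.035
R0 = Σ lx·mx = 0 + 0.998333… + 0.911667… + 0.91 + 1.776667… + 1.623333… + 1.73… + 0.07 = 8.02…
R0 > 1, so the population is growing.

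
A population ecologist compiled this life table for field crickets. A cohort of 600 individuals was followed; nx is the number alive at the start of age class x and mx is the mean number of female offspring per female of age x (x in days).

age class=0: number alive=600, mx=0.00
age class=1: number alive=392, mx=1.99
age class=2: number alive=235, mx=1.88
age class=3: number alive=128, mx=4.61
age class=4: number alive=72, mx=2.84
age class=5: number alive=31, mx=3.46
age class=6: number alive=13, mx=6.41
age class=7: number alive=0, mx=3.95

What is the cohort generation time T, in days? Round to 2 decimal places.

lx = nx/n0 = nx/600: 1, 0.65333…, 0.39167…, 0.21333…, 0.12, 0.05167…, 0.02167…, 0
lx·mx: 0, 1.300133…, 0.736333…, 0.983467…, 0.3408, 0.178767…, 0.138883…, 0 → R0 = 3.678383…
x·lx·mx: 0, 1.300133…, 1.472667…, 2.9504…, 1.3632, 0.893833…, 0.8333…, 0 → Σ = 8.813533…
T = 8.813533… / 3.678383… = 2.396034… → 2.40

2.40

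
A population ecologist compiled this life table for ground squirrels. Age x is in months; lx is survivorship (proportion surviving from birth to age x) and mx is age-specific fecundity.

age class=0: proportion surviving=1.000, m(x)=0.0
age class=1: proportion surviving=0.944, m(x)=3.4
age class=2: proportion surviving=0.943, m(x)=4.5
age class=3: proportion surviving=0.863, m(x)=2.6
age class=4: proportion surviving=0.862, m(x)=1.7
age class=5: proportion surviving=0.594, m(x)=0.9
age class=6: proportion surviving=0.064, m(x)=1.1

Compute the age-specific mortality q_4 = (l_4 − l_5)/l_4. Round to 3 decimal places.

q_4 = (l_4 − l_5) / l_4 = (0.862 − 0.594) / 0.862
     = 0.268 / 0.862 = 0.310905… → 0.311

0.311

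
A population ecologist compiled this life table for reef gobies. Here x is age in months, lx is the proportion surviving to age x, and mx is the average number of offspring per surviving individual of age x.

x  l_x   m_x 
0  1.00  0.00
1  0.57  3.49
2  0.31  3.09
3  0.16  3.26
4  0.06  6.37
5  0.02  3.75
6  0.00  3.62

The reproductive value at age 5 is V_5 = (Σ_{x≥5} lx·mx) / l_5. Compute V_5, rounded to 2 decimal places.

lx·mx for x ≥ 5: 0.075, 0 → sum = 0.075
V_5 = 0.075 / l_5 = 0.075 / 0.02 = 3.75 → 3.75

3.75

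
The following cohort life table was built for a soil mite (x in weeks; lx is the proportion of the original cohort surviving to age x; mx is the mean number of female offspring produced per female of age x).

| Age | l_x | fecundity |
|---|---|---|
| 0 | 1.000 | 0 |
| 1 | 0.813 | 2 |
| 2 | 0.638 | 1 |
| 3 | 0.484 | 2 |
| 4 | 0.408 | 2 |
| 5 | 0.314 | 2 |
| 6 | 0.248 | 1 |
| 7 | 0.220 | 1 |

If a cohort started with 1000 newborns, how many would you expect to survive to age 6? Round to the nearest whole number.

248

Expected survivors = N0 · l_6 = 1000 × 0.248 = 248 → 248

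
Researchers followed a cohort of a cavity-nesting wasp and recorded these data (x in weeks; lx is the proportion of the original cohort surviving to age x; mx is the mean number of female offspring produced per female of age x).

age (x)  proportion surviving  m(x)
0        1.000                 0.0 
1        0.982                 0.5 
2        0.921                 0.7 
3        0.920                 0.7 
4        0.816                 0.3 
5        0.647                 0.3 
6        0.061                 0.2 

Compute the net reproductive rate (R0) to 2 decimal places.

lx·mx by age: 0, 0.491, 0.6447, 0.644, 0.2448, 0.1941, 0.0122
R0 = Σ lx·mx = 2.2308 → 2.23

2.23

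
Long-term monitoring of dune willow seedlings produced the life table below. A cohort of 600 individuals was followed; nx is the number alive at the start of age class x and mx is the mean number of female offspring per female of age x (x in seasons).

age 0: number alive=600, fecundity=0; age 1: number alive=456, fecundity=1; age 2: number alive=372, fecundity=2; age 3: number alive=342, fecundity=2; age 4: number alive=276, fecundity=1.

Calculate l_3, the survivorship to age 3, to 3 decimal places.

0.570

l_3 = n_3/n_0 = 342/600 = 0.57 → 0.570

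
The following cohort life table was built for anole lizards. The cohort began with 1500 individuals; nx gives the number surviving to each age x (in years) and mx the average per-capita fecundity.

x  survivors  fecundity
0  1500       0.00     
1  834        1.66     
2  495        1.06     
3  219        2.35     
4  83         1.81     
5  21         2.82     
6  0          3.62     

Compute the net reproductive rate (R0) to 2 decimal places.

lx = nx/n0 = nx/1500: 1, 0.556, 0.33, 0.146, 0.05533…, 0.014, 0
lx·mx by age: 0, 0.92296, 0.3498, 0.3431, 0.100153…, 0.03948, 0
R0 = Σ lx·mx = 1.755493… → 1.76

1.76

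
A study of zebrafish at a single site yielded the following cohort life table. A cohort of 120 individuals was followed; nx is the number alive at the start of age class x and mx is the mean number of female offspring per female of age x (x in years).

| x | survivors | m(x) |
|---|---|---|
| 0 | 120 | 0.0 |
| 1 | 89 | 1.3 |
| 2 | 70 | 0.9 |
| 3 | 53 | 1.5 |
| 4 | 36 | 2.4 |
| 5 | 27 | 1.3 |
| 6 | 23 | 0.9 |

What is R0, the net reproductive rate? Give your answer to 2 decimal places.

lx = nx/n0 = nx/120: 1, 0.74167…, 0.58333…, 0.44167…, 0.3, 0.225, 0.19167…
lx·mx by age: 0, 0.964167…, 0.525…, 0.6625…, 0.72, 0.2925, 0.1725…
R0 = Σ lx·mx = 3.336667… → 3.34

3.34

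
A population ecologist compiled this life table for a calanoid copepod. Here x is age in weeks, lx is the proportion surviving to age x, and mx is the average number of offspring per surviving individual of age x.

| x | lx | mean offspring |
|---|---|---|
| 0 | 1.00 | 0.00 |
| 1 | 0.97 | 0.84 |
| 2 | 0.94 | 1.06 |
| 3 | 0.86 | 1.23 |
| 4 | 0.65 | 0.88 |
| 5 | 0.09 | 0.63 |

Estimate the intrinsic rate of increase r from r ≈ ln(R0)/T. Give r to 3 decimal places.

0.512

R0 = Σ lx·mx = 0 + 0.8148 + 0.9964 + 1.0578 + 0.572 + 0.0567 = 3.4977
Σ x·lx·mx = 8.5525; T = 8.5525/3.4977 = 2.44518…
r ≈ ln(R0)/T = ln(3.4977)/2.44518… = 0.51207… → 0.512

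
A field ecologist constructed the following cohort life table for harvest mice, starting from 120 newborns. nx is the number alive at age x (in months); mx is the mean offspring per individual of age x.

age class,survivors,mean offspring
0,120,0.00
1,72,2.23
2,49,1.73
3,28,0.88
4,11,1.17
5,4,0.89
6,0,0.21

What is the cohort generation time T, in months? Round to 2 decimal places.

1.65

lx = nx/n0 = nx/120: 1, 0.6, 0.40833…, 0.23333…, 0.09167…, 0.03333…, 0
lx·mx: 0, 1.338, 0.706417…, 0.205333…, 0.10725…, 0.029667…, 0 → R0 = 2.386667…
x·lx·mx: 0, 1.338, 1.412833…, 0.616…, 0.429…, 0.148333…, 0 → Σ = 3.944167…
T = 3.944167… / 2.386667… = 1.652584… → 1.65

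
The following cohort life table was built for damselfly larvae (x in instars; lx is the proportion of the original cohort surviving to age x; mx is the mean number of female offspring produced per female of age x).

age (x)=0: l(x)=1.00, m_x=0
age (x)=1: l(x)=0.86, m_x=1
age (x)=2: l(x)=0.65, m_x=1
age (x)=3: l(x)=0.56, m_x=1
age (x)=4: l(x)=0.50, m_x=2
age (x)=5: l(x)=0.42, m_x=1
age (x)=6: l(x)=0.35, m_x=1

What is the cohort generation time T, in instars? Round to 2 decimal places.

3.14

lx·mx: 0, 0.86, 0.65, 0.56, 1, 0.42, 0.35 → R0 = 3.84
x·lx·mx: 0, 0.86, 1.3, 1.68, 4, 2.1, 2.1 → Σ = 12.04
T = 12.04 / 3.84 = 3.135417… → 3.14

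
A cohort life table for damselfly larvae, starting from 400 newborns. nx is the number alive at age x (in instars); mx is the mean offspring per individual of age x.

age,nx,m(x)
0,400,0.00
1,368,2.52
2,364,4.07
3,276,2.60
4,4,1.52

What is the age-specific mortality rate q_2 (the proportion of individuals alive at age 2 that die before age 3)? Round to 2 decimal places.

lx = nx/n0 = nx/400: 1, 0.92, 0.91, 0.69, 0.01
q_2 = (l_2 − l_3) / l_2 = (0.91 − 0.69) / 0.91
     = 0.22 / 0.91 = 0.241758… → 0.24

0.24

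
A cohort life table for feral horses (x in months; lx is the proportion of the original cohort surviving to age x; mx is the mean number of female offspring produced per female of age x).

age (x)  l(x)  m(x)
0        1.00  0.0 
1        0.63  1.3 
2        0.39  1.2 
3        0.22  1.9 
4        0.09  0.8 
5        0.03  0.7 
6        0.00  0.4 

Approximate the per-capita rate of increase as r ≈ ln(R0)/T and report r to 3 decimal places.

R0 = Σ lx·mx = 0 + 0.819 + 0.468 + 0.418 + 0.072 + 0.021 + 0 = 1.798
Σ x·lx·mx = 3.402; T = 3.402/1.798 = 1.8921…
r ≈ ln(R0)/T = ln(1.798)/1.8921… = 0.31007… → 0.310

0.310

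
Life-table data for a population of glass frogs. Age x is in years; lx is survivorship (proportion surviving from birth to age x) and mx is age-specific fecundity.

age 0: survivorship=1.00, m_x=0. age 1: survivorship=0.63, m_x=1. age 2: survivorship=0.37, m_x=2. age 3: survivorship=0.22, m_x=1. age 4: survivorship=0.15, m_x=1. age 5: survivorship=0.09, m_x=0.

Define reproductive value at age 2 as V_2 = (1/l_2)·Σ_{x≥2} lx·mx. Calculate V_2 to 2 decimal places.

3.00

lx·mx for x ≥ 2: 0.74, 0.22, 0.15, 0 → sum = 1.11
V_2 = 1.11 / l_2 = 1.11 / 0.37 = 3 → 3.00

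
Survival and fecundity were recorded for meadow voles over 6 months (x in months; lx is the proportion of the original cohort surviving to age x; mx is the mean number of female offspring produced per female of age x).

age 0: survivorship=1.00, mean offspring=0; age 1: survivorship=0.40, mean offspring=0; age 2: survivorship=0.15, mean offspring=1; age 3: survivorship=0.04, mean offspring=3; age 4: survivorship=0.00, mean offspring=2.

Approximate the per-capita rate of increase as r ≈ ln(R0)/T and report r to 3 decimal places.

R0 = Σ lx·mx = 0 + 0 + 0.15 + 0.12 + 0 = 0.27
Σ x·lx·mx = 0.66; T = 0.66/0.27 = 2.44444…
r ≈ ln(R0)/T = ln(0.27)/2.44444… = -0.53564… → -0.536

-0.536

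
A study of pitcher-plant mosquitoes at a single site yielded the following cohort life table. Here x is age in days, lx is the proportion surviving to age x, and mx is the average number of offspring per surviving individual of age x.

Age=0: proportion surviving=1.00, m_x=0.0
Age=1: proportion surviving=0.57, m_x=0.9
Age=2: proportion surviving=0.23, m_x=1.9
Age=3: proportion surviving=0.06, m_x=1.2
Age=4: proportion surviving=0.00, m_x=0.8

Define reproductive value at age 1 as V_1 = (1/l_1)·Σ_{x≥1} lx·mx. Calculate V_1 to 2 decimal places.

lx·mx for x ≥ 1: 0.513, 0.437, 0.072, 0 → sum = 1.022
V_1 = 1.022 / l_1 = 1.022 / 0.57 = 1.792982… → 1.79

1.79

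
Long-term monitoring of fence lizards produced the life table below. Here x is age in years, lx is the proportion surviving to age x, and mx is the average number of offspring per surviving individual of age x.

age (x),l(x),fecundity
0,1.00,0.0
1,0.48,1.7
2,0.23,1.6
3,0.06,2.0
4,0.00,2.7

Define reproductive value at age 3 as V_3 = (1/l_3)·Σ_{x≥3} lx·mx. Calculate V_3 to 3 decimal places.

lx·mx for x ≥ 3: 0.12, 0 → sum = 0.12
V_3 = 0.12 / l_3 = 0.12 / 0.06 = 2 → 2.000

2.000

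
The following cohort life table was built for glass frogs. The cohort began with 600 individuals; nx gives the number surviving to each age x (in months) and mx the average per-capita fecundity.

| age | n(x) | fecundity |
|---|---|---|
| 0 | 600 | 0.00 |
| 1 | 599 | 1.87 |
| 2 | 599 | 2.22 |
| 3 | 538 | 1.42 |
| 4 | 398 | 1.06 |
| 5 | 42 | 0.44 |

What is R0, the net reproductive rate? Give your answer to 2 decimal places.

6.09

lx = nx/n0 = nx/600: 1, 0.99833…, 0.99833…, 0.89667…, 0.66333…, 0.07
lx·mx by age: 0, 1.866883…, 2.2163…, 1.273267…, 0.703133…, 0.0308
R0 = Σ lx·mx = 6.090383… → 6.09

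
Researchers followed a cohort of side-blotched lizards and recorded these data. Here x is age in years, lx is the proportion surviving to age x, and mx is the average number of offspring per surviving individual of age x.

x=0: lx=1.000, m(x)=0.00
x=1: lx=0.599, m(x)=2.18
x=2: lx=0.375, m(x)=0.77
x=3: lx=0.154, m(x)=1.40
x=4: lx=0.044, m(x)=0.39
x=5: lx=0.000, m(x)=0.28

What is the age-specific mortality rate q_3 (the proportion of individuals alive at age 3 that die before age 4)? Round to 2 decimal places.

0.71

q_3 = (l_3 − l_4) / l_3 = (0.154 − 0.044) / 0.154
     = 0.11 / 0.154 = 0.714286… → 0.71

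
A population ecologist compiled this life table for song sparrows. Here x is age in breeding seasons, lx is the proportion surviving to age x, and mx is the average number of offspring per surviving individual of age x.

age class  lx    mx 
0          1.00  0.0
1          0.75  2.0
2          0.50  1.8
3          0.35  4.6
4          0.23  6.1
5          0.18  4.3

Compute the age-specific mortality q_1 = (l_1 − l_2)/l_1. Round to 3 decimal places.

q_1 = (l_1 − l_2) / l_1 = (0.75 − 0.5) / 0.75
     = 0.25 / 0.75 = 0.333333… → 0.333

0.333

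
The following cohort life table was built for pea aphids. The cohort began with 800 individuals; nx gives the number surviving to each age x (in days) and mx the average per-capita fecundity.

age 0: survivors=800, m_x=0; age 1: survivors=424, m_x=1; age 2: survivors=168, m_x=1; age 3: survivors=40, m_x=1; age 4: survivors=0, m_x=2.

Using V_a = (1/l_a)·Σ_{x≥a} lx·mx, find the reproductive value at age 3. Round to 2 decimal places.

lx = nx/n0 = nx/800: 1, 0.53, 0.21, 0.05, 0
lx·mx for x ≥ 3: 0.05, 0 → sum = 0.05
V_3 = 0.05 / l_3 = 0.05 / 0.05 = 1 → 1.00

1.00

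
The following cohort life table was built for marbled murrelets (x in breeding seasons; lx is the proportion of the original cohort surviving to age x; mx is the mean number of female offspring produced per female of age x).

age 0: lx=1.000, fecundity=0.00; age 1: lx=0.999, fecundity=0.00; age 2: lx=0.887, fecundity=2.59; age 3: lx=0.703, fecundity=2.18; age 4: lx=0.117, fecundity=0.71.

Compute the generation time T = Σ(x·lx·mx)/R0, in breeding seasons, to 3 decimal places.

lx·mx: 0, 0, 2.29733, 1.53254, 0.08307 → R0 = 3.91294
x·lx·mx: 0, 0, 4.59466, 4.59762, 0.33228 → Σ = 9.52456
T = 9.52456 / 3.91294 = 2.434119… → 2.434

2.434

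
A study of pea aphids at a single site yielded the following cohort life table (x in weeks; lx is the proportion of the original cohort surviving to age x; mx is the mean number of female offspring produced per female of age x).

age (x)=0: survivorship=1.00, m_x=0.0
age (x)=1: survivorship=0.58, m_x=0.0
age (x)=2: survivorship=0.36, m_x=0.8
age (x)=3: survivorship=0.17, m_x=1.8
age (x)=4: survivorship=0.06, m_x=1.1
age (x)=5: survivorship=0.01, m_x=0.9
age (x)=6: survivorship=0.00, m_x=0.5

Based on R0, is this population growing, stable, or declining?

declining

R0 = Σ lx·mx = 0 + 0 + 0.288 + 0.306 + 0.066 + 0.009 + 0 = 0.669
R0 < 1, so the population is declining.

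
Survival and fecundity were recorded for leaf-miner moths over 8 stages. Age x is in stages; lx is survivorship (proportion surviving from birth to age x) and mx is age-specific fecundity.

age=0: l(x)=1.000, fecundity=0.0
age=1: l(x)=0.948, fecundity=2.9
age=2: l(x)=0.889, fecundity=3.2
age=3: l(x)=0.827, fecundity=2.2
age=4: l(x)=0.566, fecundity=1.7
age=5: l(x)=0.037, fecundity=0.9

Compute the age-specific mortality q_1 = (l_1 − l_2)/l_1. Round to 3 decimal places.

q_1 = (l_1 − l_2) / l_1 = (0.948 − 0.889) / 0.948
     = 0.059 / 0.948 = 0.062236… → 0.062

0.062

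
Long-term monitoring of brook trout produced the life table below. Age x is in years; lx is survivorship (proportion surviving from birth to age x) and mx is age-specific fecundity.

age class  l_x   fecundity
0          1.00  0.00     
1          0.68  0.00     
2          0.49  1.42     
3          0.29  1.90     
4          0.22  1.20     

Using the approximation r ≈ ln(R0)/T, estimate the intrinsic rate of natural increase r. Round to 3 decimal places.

R0 = Σ lx·mx = 0 + 0 + 0.6958 + 0.551 + 0.264 = 1.5108
Σ x·lx·mx = 4.1006; T = 4.1006/1.5108 = 2.71419…
r ≈ ln(R0)/T = ln(1.5108)/2.71419… = 0.15203… → 0.152

0.152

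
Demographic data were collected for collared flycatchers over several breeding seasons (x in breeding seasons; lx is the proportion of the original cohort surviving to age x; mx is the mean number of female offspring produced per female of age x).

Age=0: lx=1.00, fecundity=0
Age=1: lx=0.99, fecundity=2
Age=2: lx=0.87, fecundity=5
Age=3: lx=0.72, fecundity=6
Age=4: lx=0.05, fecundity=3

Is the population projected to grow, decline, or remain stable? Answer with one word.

R0 = Σ lx·mx = 0 + 1.98 + 4.35 + 4.32 + 0.15 = 10.8
R0 > 1, so the population is growing.

growing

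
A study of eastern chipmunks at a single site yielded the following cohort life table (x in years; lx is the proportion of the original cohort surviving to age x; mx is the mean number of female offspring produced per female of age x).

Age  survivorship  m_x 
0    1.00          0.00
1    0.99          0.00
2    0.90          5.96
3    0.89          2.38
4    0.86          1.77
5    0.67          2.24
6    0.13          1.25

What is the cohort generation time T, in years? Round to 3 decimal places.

lx·mx: 0, 0, 5.364, 2.1182, 1.5222, 1.5008, 0.1625 → R0 = 10.6677
x·lx·mx: 0, 0, 10.728, 6.3546, 6.0888, 7.504, 0.975 → Σ = 31.6504
T = 31.6504 / 10.6677 = 2.966938… → 2.967

2.967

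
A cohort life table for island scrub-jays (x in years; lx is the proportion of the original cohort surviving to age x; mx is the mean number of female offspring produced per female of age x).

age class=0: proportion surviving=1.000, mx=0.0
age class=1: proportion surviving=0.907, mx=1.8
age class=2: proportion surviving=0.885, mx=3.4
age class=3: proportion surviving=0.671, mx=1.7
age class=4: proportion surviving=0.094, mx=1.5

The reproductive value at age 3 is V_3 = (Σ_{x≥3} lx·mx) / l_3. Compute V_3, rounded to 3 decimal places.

1.910

lx·mx for x ≥ 3: 1.1407, 0.141 → sum = 1.2817
V_3 = 1.2817 / l_3 = 1.2817 / 0.671 = 1.910134… → 1.910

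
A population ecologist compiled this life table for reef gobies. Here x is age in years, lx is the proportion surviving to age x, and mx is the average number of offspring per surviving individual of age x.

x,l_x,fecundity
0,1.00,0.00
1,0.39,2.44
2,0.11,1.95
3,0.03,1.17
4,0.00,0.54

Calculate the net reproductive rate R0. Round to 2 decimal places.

1.20

lx·mx by age: 0, 0.9516, 0.2145, 0.0351, 0
R0 = Σ lx·mx = 1.2012 → 1.20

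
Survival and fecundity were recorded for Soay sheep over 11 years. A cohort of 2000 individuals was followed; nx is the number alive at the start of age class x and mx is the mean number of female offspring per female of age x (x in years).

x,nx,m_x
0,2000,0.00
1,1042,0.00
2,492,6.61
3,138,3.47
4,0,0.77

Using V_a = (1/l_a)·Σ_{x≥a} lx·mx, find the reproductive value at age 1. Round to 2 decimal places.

lx = nx/n0 = nx/2000: 1, 0.521, 0.246, 0.069, 0
lx·mx for x ≥ 1: 0, 1.62606, 0.23943, 0 → sum = 1.86549
V_1 = 1.86549 / l_1 = 1.86549 / 0.521 = 3.580595… → 3.58

3.58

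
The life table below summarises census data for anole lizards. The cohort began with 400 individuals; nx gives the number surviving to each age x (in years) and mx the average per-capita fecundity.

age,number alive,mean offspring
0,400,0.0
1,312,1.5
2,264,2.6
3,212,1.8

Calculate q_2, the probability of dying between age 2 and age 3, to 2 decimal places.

0.20

lx = nx/n0 = nx/400: 1, 0.78, 0.66, 0.53
q_2 = (l_2 − l_3) / l_2 = (0.66 − 0.53) / 0.66
     = 0.13 / 0.66 = 0.19697… → 0.20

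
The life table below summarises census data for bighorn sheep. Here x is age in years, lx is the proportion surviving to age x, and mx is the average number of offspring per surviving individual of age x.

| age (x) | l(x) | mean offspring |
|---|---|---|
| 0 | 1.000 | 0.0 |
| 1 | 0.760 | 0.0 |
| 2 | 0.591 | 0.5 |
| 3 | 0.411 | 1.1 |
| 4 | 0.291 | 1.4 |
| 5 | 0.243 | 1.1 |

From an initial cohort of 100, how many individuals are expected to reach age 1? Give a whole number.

76

Expected survivors = N0 · l_1 = 100 × 0.760 = 76 → 76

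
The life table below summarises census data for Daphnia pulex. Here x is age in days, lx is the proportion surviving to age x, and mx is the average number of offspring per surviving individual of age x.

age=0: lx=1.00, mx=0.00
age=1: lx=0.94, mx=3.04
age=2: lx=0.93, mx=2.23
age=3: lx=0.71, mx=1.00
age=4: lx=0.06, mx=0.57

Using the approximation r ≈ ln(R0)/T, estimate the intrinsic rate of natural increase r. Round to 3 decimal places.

R0 = Σ lx·mx = 0 + 2.8576 + 2.0739 + 0.71 + 0.0342 = 5.6757
Σ x·lx·mx = 9.2722; T = 9.2722/5.6757 = 1.63367…
r ≈ ln(R0)/T = ln(5.6757)/1.63367… = 1.06276… → 1.063

1.063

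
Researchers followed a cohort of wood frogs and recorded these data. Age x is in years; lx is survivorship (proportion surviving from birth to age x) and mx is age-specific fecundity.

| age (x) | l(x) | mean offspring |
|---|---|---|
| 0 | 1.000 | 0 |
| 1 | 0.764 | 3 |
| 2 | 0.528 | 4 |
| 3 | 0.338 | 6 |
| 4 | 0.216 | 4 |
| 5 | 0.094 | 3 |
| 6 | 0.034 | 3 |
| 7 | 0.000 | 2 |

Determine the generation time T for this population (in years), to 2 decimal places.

2.35

lx·mx: 0, 2.292, 2.112, 2.028, 0.864, 0.282, 0.102, 0 → R0 = 7.68
x·lx·mx: 0, 2.292, 4.224, 6.084, 3.456, 1.41, 0.612, 0 → Σ = 18.078
T = 18.078 / 7.68 = 2.353906… → 2.35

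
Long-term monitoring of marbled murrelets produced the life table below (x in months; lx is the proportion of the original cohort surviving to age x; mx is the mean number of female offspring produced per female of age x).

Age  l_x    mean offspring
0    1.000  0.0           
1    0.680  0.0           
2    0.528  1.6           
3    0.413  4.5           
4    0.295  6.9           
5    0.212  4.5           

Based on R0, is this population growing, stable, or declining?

R0 = Σ lx·mx = 0 + 0 + 0.8448 + 1.8585 + 2.0355 + 0.954 = 5.6928
R0 > 1, so the population is growing.

growing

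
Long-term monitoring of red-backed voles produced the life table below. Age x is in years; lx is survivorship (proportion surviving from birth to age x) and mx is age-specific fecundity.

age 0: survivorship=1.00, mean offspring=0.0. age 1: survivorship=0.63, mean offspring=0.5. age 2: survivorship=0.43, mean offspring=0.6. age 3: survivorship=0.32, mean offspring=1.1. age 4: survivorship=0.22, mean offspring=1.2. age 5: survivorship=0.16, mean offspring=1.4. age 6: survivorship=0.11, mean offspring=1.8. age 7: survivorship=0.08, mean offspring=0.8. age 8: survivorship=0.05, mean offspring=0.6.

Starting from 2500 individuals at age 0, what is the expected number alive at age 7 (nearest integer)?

Expected survivors = N0 · l_7 = 2500 × 0.08 = 200 → 200

200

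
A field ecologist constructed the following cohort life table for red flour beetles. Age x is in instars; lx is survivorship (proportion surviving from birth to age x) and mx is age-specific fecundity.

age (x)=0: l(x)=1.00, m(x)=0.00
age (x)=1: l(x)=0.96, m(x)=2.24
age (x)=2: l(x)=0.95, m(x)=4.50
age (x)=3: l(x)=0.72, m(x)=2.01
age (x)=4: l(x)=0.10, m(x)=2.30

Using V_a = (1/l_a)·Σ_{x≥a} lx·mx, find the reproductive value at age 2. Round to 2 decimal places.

lx·mx for x ≥ 2: 4.275, 1.4472, 0.23 → sum = 5.9522
V_2 = 5.9522 / l_2 = 5.9522 / 0.95 = 6.265474… → 6.27

6.27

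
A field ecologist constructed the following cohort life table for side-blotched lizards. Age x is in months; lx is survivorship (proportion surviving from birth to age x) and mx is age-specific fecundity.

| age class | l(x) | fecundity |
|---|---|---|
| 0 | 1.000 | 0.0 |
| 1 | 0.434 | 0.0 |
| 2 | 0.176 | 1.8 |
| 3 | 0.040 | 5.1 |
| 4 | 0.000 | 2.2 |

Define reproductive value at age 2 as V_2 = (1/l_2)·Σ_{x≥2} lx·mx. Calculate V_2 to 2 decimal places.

lx·mx for x ≥ 2: 0.3168, 0.204, 0 → sum = 0.5208
V_2 = 0.5208 / l_2 = 0.5208 / 0.176 = 2.959091… → 2.96

2.96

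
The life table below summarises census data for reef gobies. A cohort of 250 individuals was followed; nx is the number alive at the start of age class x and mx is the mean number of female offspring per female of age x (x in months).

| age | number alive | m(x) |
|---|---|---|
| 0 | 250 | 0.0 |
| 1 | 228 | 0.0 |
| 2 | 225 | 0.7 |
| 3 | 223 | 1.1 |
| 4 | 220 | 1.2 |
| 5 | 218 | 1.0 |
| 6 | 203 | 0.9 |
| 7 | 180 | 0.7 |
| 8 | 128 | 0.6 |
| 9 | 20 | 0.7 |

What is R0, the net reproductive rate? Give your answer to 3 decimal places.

5.137

lx = nx/n0 = nx/250: 1, 0.912, 0.9, 0.892, 0.88, 0.872, 0.812, 0.72, 0.512, 0.08
lx·mx by age: 0, 0, 0.63, 0.9812, 1.056, 0.872, 0.7308, 0.504, 0.3072, 0.056
R0 = Σ lx·mx = 5.1372 → 5.137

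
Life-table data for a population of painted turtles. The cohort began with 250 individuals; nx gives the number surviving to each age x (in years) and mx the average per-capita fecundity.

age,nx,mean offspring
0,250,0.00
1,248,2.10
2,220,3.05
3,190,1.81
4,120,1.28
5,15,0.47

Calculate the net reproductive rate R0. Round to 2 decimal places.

lx = nx/n0 = nx/250: 1, 0.992, 0.88, 0.76, 0.48, 0.06
lx·mx by age: 0, 2.0832, 2.684, 1.3756, 0.6144, 0.0282
R0 = Σ lx·mx = 6.7854 → 6.79

6.79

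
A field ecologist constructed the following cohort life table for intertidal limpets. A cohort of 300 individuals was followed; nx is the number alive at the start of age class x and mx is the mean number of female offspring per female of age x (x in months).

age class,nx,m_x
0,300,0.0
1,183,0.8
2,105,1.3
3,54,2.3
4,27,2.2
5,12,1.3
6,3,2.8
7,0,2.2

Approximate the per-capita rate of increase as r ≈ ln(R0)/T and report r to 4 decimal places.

0.2082

lx = nx/n0 = nx/300: 1, 0.61, 0.35, 0.18, 0.09, 0.04, 0.01, 0
R0 = Σ lx·mx = 0 + 0.488 + 0.455 + 0.414 + 0.198 + 0.052 + 0.028 + 0 = 1.635
Σ x·lx·mx = 3.86; T = 3.86/1.635 = 2.36086…
r ≈ ln(R0)/T = ln(1.635)/2.36086… = 0.208248… → 0.2082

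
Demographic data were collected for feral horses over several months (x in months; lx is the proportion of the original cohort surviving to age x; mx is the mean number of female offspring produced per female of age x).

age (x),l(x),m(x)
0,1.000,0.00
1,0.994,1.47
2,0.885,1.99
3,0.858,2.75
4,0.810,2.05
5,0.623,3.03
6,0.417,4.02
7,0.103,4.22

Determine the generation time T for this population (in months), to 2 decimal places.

lx·mx: 0, 1.46118, 1.76115, 2.3595, 1.6605, 1.88769, 1.67634, 0.43466 → R0 = 11.24102
x·lx·mx: 0, 1.46118, 3.5223, 7.0785, 6.642, 9.43845, 10.05804, 3.04262 → Σ = 41.24309
T = 41.24309 / 11.24102 = 3.668981… → 3.67

3.67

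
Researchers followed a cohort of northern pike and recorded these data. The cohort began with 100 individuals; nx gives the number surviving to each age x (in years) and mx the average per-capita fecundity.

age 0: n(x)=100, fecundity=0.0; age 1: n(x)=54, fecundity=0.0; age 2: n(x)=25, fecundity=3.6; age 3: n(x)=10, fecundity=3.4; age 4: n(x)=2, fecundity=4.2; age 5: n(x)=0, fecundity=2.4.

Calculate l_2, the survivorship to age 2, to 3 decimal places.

l_2 = n_2/n_0 = 25/100 = 0.25 → 0.250

0.250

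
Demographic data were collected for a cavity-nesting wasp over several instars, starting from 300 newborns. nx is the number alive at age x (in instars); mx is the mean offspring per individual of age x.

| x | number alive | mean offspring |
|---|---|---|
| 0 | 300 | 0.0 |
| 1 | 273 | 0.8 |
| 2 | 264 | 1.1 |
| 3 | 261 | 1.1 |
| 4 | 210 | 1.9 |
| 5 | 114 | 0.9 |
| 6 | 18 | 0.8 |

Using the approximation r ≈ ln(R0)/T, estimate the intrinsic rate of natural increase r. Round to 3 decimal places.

lx = nx/n0 = nx/300: 1, 0.91, 0.88, 0.87, 0.7, 0.38, 0.06
R0 = Σ lx·mx = 0 + 0.728 + 0.968 + 0.957 + 1.33 + 0.342 + 0.048 = 4.373
Σ x·lx·mx = 12.853; T = 12.853/4.373 = 2.93917…
r ≈ ln(R0)/T = ln(4.373)/2.93917… = 0.50199… → 0.502

0.502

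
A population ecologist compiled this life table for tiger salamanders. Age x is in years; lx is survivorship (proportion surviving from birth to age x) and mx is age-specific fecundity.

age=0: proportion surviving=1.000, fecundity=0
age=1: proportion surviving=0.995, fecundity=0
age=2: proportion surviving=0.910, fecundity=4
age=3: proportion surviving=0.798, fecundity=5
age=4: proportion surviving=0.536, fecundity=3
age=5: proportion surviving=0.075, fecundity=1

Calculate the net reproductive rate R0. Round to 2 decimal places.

9.31

lx·mx by age: 0, 0, 3.64, 3.99, 1.608, 0.075
R0 = Σ lx·mx = 9.313 → 9.31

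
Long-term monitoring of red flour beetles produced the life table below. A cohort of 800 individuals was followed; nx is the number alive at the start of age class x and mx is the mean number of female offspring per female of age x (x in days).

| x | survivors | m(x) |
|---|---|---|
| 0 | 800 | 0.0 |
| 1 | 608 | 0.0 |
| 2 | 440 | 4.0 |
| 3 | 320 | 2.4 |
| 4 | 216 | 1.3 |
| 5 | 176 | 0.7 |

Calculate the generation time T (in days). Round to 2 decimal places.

2.58

lx = nx/n0 = nx/800: 1, 0.76, 0.55, 0.4, 0.27, 0.22
lx·mx: 0, 0, 2.2, 0.96, 0.351, 0.154 → R0 = 3.665
x·lx·mx: 0, 0, 4.4, 2.88, 1.404, 0.77 → Σ = 9.454
T = 9.454 / 3.665 = 2.579536… → 2.58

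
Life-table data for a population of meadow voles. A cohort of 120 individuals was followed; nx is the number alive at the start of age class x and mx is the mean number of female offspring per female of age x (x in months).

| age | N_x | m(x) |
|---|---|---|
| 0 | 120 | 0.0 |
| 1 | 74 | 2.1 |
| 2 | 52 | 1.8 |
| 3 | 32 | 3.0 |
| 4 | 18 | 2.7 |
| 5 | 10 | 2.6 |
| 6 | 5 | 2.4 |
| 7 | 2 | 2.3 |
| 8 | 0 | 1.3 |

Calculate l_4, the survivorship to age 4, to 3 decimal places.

l_4 = n_4/n_0 = 18/120 = 0.15 → 0.150

0.150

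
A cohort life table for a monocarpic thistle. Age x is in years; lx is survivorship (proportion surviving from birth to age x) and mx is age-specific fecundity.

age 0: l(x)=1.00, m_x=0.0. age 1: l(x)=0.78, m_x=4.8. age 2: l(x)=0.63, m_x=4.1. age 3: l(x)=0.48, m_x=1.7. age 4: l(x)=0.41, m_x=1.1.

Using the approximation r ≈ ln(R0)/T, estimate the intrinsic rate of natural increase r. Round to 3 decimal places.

1.170

R0 = Σ lx·mx = 0 + 3.744 + 2.583 + 0.816 + 0.451 = 7.594
Σ x·lx·mx = 13.162; T = 13.162/7.594 = 1.73321…
r ≈ ln(R0)/T = ln(7.594)/1.73321… = 1.16971… → 1.170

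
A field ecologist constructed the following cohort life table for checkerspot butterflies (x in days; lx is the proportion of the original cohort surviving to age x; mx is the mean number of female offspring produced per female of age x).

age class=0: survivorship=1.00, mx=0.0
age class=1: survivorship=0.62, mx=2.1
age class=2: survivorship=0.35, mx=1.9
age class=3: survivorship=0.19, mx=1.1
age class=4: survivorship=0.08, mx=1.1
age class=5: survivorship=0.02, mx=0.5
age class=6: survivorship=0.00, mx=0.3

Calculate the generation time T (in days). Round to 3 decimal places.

lx·mx: 0, 1.302, 0.665, 0.209, 0.088, 0.01, 0 → R0 = 2.274
x·lx·mx: 0, 1.302, 1.33, 0.627, 0.352, 0.05, 0 → Σ = 3.661
T = 3.661 / 2.274 = 1.609938… → 1.610

1.610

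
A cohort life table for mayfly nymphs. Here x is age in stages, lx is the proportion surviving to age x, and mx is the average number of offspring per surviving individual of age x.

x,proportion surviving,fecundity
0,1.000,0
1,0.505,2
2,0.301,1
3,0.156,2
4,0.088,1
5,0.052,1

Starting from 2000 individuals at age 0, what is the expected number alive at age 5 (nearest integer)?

104

Expected survivors = N0 · l_5 = 2000 × 0.052 = 104 → 104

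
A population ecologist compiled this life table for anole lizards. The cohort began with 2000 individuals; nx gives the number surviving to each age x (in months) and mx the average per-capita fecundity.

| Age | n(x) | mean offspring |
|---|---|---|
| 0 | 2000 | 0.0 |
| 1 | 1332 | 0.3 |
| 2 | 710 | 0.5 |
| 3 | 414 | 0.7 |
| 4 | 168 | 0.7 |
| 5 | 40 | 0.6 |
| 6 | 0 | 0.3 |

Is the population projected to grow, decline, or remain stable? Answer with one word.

declining

lx = nx/n0 = nx/2000: 1, 0.666, 0.355, 0.207, 0.084, 0.02, 0
R0 = Σ lx·mx = 0 + 0.1998 + 0.1775 + 0.1449 + 0.0588 + 0.012 + 0 = 0.593
R0 < 1, so the population is declining.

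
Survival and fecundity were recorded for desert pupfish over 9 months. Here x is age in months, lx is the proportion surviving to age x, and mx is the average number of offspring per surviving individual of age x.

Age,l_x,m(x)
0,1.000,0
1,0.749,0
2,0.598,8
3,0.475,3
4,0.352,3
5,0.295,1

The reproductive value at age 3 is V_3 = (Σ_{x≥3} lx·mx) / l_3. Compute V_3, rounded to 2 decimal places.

5.84

lx·mx for x ≥ 3: 1.425, 1.056, 0.295 → sum = 2.776
V_3 = 2.776 / l_3 = 2.776 / 0.475 = 5.844211… → 5.84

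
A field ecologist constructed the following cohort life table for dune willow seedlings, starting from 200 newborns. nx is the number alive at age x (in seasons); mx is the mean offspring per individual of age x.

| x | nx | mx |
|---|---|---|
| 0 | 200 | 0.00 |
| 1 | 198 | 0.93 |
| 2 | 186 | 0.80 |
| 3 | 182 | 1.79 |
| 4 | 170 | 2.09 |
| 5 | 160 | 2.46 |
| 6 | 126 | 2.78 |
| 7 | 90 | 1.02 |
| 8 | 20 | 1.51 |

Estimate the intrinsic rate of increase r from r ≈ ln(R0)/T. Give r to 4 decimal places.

0.5377

lx = nx/n0 = nx/200: 1, 0.99, 0.93, 0.91, 0.85, 0.8, 0.63, 0.45, 0.1
R0 = Σ lx·mx = 0 + 0.9207 + 0.744 + 1.6289 + 1.7765 + 1.968 + 1.7514 + 0.459 + 0.151 = 9.3995
Σ x·lx·mx = 39.1708; T = 39.1708/9.3995 = 4.16733…
r ≈ ln(R0)/T = ln(9.3995)/4.16733… = 0.537672… → 0.5377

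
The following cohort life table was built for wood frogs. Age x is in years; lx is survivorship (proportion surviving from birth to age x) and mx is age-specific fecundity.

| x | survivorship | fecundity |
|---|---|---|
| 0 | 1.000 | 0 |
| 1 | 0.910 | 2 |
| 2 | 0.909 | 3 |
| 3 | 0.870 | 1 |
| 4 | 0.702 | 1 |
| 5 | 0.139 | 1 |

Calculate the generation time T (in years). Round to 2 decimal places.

2.14

lx·mx: 0, 1.82, 2.727, 0.87, 0.702, 0.139 → R0 = 6.258
x·lx·mx: 0, 1.82, 5.454, 2.61, 2.808, 0.695 → Σ = 13.387
T = 13.387 / 6.258 = 2.139182… → 2.14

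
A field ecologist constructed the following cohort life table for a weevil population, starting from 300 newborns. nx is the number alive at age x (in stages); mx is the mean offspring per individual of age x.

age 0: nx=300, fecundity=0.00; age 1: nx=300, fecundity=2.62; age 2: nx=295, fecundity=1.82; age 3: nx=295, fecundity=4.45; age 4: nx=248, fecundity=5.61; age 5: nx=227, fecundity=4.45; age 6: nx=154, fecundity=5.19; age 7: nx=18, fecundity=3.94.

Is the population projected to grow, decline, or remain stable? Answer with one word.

growing

lx = nx/n0 = nx/300: 1, 1, 0.98333…, 0.98333…, 0.82667…, 0.75667…, 0.51333…, 0.06
R0 = Σ lx·mx = 0 + 2.62 + 1.789667… + 4.375833… + 4.6376… + 3.367167… + 2.6642… + 0.2364 = 19.690867…
R0 > 1, so the population is growing.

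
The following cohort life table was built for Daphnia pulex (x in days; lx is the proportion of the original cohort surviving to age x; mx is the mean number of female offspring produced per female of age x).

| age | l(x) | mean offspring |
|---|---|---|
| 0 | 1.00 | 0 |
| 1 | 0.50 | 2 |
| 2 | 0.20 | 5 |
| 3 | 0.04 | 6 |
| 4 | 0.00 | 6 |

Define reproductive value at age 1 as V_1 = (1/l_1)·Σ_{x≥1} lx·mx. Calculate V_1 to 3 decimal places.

4.480

lx·mx for x ≥ 1: 1, 1, 0.24, 0 → sum = 2.24
V_1 = 2.24 / l_1 = 2.24 / 0.5 = 4.48 → 4.480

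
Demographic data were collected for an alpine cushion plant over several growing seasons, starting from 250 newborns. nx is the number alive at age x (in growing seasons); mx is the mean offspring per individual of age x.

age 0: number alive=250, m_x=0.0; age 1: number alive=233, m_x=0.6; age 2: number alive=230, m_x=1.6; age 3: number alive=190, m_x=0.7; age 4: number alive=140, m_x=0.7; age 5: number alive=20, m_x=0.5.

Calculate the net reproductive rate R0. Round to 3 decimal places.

lx = nx/n0 = nx/250: 1, 0.932, 0.92, 0.76, 0.56, 0.08
lx·mx by age: 0, 0.5592, 1.472, 0.532, 0.392, 0.04
R0 = Σ lx·mx = 2.9952 → 2.995

2.995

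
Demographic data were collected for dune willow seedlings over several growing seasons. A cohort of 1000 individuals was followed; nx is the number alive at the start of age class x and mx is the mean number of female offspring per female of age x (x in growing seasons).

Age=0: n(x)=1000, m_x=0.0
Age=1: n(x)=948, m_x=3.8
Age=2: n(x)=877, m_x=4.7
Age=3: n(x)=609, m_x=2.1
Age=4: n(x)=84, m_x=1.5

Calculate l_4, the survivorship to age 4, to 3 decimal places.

0.084

l_4 = n_4/n_0 = 84/1000 = 0.084 → 0.084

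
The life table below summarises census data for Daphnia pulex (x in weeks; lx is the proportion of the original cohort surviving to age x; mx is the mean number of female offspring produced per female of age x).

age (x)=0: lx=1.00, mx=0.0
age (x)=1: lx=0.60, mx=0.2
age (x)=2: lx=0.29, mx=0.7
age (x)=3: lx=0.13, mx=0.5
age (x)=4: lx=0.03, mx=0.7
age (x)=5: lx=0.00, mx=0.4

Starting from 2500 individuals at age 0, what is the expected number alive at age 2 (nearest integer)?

Expected survivors = N0 · l_2 = 2500 × 0.29 = 725 → 725

725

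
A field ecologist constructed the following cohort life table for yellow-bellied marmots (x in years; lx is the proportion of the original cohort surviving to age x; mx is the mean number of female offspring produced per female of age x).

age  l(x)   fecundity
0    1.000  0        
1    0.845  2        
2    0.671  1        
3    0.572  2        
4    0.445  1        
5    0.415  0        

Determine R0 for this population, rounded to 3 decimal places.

3.950

lx·mx by age: 0, 1.69, 0.671, 1.144, 0.445, 0
R0 = Σ lx·mx = 3.95 → 3.950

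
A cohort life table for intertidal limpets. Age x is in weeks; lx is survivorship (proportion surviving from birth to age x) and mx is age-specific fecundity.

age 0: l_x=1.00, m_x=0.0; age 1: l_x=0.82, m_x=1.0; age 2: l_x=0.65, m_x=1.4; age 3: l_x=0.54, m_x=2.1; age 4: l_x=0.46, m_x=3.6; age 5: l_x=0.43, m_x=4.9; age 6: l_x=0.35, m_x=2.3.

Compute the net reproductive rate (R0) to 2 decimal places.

7.43

lx·mx by age: 0, 0.82, 0.91, 1.134, 1.656, 2.107, 0.805
R0 = Σ lx·mx = 7.432 → 7.43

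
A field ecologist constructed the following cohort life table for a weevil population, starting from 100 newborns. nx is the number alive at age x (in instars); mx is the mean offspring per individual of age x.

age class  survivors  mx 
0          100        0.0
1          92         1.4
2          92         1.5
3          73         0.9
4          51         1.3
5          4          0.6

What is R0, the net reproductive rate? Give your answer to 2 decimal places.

4.01

lx = nx/n0 = nx/100: 1, 0.92, 0.92, 0.73, 0.51, 0.04
lx·mx by age: 0, 1.288, 1.38, 0.657, 0.663, 0.024
R0 = Σ lx·mx = 4.012 → 4.01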